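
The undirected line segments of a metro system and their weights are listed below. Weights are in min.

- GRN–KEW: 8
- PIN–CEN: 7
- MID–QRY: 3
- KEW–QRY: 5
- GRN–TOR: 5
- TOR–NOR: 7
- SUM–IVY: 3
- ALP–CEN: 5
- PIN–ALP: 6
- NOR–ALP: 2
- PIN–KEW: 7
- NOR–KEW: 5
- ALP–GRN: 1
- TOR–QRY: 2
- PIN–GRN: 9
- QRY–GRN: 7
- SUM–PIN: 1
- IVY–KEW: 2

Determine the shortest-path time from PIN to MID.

14 min

Enumerating some paths:
PIN–ALP–GRN–TOR–QRY–MID: 6+1+5+2+3 = 17
PIN–KEW–QRY–MID: 7+5+3 = 15
PIN–ALP–GRN–QRY–MID: 6+1+7+3 = 17
PIN–SUM–IVY–KEW–QRY–MID: 1+3+2+5+3 = 14
Cheapest is PIN–SUM–IVY–KEW–QRY–MID at 14 min.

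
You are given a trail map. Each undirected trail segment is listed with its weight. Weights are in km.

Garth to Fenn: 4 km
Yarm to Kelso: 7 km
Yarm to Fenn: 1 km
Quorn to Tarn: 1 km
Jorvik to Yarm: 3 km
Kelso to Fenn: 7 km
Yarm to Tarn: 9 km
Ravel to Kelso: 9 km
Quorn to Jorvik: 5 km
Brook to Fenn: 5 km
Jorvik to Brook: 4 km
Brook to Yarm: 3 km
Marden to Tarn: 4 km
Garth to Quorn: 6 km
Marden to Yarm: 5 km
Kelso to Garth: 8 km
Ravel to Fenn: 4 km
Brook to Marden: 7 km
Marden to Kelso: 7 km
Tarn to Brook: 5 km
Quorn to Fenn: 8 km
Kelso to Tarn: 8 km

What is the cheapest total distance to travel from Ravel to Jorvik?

8 km

Enumerating some paths:
Ravel–Fenn–Yarm–Jorvik: 4+1+3 = 8
Ravel–Fenn–Yarm–Brook–Jorvik: 4+1+3+4 = 12
Cheapest is Ravel–Fenn–Yarm–Jorvik at 8 km.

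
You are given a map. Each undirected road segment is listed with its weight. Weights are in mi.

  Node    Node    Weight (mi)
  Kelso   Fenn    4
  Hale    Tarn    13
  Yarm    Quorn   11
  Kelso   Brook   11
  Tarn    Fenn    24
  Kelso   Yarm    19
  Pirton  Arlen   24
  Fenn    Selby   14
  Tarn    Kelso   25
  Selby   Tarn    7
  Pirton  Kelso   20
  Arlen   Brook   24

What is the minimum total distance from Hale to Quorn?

68 mi

Candidate routes:
Hale–Tarn–Fenn–Kelso–Yarm–Quorn: 13+24+4+19+11 = 71
Hale–Tarn–Kelso–Yarm–Quorn: 13+25+19+11 = 68
Cheapest is Hale–Tarn–Kelso–Yarm–Quorn at 68 mi.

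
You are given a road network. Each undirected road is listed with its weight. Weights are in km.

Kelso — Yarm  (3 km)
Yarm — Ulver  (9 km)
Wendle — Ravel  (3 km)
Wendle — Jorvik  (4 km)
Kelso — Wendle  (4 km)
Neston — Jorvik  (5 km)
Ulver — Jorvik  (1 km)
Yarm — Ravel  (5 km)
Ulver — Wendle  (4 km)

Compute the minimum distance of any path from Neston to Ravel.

12 km

Running Dijkstra from Neston:
Neston: 0
Jorvik: 5  (via Neston)
Ulver: 6  (via Jorvik)
Wendle: 9  (via Jorvik)
Ravel: 12  (via Wendle)
Shortest route: Neston → Jorvik → Wendle → Ravel = 12 km.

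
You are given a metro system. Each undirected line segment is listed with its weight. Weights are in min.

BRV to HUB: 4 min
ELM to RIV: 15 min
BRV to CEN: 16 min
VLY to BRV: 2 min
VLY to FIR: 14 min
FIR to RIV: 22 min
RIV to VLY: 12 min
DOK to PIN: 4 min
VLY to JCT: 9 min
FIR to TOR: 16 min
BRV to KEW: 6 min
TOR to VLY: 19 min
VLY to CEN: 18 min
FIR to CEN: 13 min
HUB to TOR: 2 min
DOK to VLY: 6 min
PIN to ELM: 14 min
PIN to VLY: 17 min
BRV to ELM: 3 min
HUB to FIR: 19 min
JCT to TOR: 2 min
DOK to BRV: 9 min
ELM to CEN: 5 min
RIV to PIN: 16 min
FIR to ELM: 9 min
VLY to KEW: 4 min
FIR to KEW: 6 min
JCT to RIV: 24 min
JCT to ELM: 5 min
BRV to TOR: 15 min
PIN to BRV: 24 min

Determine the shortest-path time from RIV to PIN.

Shortest distances from RIV:
RIV: 0
VLY: 12  (via RIV)
BRV: 14  (via VLY)
ELM: 15  (via RIV)
KEW: 16  (via VLY)
PIN: 16  (via RIV)
Shortest route: RIV–PIN = 16 min.

16 min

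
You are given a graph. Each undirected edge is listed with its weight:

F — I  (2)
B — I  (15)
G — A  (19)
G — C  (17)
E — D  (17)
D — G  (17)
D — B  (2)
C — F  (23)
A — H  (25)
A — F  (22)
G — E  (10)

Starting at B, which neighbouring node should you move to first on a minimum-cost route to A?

D

Candidate routes:
B–D–G–A: 2+17+19 = 38
B–I–F–A: 15+2+22 = 39
The minimum is 38 via B–D–G–A.
So from B the first move is to D.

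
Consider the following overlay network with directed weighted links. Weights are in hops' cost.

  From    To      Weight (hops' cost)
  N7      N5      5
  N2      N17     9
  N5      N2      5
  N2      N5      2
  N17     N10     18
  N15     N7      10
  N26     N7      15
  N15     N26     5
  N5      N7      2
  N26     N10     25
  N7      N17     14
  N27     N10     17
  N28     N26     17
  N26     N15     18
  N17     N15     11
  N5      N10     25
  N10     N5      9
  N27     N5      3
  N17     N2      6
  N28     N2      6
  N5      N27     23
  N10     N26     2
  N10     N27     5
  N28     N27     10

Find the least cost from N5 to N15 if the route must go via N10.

Shortest N5→N10: N5 → N10 = 25
Shortest N10→N15: N10 → N26 → N15 = 20
Total via N10: 25 + 20 = 45 hops' cost.

45 hops' cost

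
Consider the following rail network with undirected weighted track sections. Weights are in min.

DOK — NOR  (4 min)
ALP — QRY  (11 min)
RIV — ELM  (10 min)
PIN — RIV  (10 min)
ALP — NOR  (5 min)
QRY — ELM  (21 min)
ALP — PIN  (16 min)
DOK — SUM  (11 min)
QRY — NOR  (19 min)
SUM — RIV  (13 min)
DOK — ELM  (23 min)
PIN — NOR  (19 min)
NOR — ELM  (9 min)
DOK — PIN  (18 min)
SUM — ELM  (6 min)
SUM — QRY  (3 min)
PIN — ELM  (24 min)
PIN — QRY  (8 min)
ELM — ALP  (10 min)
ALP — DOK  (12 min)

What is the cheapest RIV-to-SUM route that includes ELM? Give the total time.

Shortest RIV→ELM: RIV → ELM = 10
Best ELM to SUM: ELM → SUM costing 6
Total via ELM: 10 + 6 = 16 min.

16 min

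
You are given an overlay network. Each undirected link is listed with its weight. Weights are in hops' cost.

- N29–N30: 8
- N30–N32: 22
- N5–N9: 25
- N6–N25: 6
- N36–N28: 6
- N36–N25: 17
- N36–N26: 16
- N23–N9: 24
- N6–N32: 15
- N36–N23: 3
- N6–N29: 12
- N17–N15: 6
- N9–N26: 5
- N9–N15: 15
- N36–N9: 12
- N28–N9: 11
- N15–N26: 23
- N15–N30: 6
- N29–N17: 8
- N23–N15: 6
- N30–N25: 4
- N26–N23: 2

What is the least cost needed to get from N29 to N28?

29 hops' cost

Enumerating some paths:
N29 - N30 - N25 - N36 - N28: 8+4+17+6 = 35
N29 - N17 - N15 - N23 - N26 - N9 - N28: 8+6+6+2+5+11 = 38
N29 - N30 - N15 - N23 - N36 - N28: 8+6+6+3+6 = 29
Cheapest is N29 - N30 - N15 - N23 - N36 - N28 at 29 hops' cost.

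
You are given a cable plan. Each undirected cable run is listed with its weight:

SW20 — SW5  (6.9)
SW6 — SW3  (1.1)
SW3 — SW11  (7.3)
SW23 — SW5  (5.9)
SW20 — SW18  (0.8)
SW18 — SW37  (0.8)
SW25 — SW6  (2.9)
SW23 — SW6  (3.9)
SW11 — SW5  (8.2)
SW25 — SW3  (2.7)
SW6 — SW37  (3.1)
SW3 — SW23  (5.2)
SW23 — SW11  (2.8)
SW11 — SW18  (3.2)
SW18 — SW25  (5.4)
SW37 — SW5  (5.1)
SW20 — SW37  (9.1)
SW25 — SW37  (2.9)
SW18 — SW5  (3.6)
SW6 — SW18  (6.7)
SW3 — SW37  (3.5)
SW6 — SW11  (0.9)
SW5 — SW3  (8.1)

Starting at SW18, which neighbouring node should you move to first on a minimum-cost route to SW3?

Candidate routes:
SW18 - SW37 - SW3: 0.8+3.5 = 4.3
SW18 - SW11 - SW6 - SW3: 3.2+0.9+1.1 = 5.2
SW18 - SW37 - SW6 - SW3: 0.8+3.1+1.1 = 5
Cheapest is SW18 - SW37 - SW3 at 4.3.
So from SW18 the first move is to SW37.

SW37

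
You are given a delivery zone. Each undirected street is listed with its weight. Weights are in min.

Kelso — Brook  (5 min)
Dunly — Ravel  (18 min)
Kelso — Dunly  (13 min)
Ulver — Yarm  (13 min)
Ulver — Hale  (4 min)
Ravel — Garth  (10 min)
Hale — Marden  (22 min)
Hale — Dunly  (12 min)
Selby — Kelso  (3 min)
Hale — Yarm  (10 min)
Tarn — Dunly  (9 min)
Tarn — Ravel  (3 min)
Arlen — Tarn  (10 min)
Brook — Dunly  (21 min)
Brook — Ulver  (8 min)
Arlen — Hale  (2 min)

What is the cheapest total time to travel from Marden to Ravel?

37 min

Shortest distances from Marden:
Marden: 0
Hale: 22  (via Marden)
Arlen: 24  (via Hale)
Ulver: 26  (via Hale)
Yarm: 32  (via Hale)
Dunly: 34  (via Hale)
Tarn: 34  (via Arlen)
Brook: 34  (via Ulver)
Ravel: 37  (via Tarn)
Shortest route: Marden–Hale–Arlen–Tarn–Ravel = 37 min.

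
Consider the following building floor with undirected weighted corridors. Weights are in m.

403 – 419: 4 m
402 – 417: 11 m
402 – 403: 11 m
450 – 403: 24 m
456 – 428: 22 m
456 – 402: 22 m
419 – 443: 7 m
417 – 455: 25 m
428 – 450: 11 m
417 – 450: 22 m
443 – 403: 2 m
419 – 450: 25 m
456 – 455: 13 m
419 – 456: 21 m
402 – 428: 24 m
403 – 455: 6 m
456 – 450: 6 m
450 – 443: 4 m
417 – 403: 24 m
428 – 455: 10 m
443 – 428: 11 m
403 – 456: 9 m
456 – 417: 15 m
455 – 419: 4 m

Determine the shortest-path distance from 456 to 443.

Enumerating some paths:
456–403–443: 9+2 = 11
456–450–443: 6+4 = 10
The minimum is 10 m via 456–450–443.

10 m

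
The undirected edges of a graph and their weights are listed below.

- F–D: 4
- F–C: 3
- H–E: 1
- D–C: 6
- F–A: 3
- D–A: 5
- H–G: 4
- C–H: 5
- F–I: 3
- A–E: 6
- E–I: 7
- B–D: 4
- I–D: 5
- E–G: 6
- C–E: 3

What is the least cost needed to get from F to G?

Shortest distances from F:
F: 0
A: 3  (via F)
C: 3  (via F)
I: 3  (via F)
D: 4  (via F)
E: 6  (via C)
H: 7  (via E)
B: 8  (via D)
G: 11  (via H)
Shortest route: F–C–E–H–G = 11.

11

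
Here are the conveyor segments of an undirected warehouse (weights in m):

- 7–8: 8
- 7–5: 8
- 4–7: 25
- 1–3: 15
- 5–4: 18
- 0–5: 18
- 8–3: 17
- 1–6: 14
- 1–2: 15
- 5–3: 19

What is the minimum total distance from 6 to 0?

66 m

Shortest distances from 6:
6: 0
1: 14  (via 6)
2: 29  (via 1)
3: 29  (via 1)
8: 46  (via 3)
5: 48  (via 3)
7: 54  (via 8)
0: 66  (via 5)
Shortest route: 6–1–3–5–0 = 66 m.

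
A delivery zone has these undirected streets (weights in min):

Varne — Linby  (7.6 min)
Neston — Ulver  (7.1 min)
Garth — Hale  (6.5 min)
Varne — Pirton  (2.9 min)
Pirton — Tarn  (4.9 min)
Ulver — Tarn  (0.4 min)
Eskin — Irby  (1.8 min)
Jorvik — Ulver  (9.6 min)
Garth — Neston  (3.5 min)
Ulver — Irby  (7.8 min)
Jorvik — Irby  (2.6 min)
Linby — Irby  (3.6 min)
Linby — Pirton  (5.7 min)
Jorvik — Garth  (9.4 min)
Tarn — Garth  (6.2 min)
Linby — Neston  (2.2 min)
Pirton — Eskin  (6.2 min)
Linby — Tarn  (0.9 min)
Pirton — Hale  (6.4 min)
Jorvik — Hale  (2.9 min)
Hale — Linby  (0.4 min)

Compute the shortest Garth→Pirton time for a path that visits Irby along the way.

17.3 min

Best Garth to Irby: Garth–Neston–Linby–Irby costing 9.3
Best Irby to Pirton: Irby–Eskin–Pirton costing 8
Total via Irby: 9.3 + 8 = 17.3 min.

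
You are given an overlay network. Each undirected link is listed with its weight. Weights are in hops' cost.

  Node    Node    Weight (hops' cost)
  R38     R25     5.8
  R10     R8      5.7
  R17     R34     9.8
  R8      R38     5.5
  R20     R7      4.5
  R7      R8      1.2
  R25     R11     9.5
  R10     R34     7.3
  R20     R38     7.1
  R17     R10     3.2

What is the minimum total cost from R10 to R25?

17 hops' cost

Settle nodes by increasing distance from R10:
R10: 0
R17: 3.2  (via R10)
R8: 5.7  (via R10)
R7: 6.9  (via R8)
R34: 7.3  (via R10)
R38: 11.2  (via R8)
R20: 11.4  (via R7)
R25: 17  (via R38)
Shortest route: R10 → R8 → R38 → R25 = 17 hops' cost.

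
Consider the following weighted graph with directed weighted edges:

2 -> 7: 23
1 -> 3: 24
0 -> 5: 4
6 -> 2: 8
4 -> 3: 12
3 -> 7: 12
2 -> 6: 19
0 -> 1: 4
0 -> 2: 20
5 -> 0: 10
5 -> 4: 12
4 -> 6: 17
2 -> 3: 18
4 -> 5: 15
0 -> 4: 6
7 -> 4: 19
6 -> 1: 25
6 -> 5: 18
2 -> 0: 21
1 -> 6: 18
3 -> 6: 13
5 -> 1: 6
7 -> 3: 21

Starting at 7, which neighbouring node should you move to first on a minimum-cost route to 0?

4

Compare a few routes:
7 → 4 → 6 → 5 → 0: 19+17+18+10 = 64
7 → 3 → 6 → 2 → 0: 21+13+8+21 = 63
7 → 3 → 6 → 5 → 0: 21+13+18+10 = 62
7 → 4 → 5 → 0: 19+15+10 = 44
Cheapest is 7 → 4 → 5 → 0 at 44.
So from 7 the first move is to 4.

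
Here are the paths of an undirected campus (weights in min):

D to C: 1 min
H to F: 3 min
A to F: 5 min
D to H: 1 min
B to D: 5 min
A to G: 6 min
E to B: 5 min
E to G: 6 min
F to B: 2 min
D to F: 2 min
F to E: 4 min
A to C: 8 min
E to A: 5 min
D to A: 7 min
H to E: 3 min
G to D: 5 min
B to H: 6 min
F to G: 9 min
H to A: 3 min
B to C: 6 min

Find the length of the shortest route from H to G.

6 min

Running Dijkstra from H:
H: 0
D: 1  (via H)
C: 2  (via D)
A: 3  (via H)
E: 3  (via H)
F: 3  (via H)
B: 5  (via F)
G: 6  (via D)
Shortest route: H–D–G = 6 min.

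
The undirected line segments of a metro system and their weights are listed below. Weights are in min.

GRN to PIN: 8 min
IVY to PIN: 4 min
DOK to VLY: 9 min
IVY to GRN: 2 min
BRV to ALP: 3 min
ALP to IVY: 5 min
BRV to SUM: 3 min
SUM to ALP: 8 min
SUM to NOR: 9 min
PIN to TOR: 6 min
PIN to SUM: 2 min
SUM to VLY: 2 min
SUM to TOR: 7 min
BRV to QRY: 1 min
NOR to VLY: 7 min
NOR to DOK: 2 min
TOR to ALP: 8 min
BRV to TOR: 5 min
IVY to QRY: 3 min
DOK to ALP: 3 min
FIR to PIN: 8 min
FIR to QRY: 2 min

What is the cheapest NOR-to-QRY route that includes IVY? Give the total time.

Shortest NOR→IVY: NOR–DOK–ALP–IVY = 10
Shortest IVY→QRY: IVY–QRY = 3
Total via IVY: 10 + 3 = 13 min.

13 min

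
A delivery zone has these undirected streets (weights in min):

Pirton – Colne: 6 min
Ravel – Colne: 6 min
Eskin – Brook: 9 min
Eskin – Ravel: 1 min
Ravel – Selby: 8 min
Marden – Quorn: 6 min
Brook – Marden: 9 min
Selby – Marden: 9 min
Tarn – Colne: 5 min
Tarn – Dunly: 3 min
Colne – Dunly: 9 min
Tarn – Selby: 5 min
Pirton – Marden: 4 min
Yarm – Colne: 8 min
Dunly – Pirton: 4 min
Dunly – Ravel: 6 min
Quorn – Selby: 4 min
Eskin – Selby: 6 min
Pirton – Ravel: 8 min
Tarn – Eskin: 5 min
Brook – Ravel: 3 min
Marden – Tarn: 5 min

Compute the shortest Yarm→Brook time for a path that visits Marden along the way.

27 min

Shortest Yarm→Marden: Yarm–Colne–Tarn–Marden = 18
Best Marden to Brook: Marden–Brook costing 9
Total via Marden: 18 + 9 = 27 min.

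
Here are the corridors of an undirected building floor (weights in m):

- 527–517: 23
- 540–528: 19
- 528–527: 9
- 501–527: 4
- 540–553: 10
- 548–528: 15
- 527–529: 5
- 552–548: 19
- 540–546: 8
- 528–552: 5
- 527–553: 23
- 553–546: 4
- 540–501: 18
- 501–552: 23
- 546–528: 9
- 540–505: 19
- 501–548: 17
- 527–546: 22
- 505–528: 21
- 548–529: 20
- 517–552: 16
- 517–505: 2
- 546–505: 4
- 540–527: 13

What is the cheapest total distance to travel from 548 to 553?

Shortest distances from 548:
548: 0
528: 15  (via 548)
501: 17  (via 548)
552: 19  (via 548)
529: 20  (via 548)
527: 21  (via 501)
546: 24  (via 528)
553: 28  (via 546)
Shortest route: 548 → 528 → 546 → 553 = 28 m.

28 m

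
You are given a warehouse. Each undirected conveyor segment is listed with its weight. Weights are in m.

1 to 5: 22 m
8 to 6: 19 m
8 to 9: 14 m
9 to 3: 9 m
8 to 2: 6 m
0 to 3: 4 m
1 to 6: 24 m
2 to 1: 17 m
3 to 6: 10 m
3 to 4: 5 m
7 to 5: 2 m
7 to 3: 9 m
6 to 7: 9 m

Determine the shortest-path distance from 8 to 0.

27 m

Compare a few routes:
8 - 6 - 3 - 0: 19+10+4 = 33
8 - 9 - 3 - 0: 14+9+4 = 27
The minimum is 27 m via 8 - 9 - 3 - 0.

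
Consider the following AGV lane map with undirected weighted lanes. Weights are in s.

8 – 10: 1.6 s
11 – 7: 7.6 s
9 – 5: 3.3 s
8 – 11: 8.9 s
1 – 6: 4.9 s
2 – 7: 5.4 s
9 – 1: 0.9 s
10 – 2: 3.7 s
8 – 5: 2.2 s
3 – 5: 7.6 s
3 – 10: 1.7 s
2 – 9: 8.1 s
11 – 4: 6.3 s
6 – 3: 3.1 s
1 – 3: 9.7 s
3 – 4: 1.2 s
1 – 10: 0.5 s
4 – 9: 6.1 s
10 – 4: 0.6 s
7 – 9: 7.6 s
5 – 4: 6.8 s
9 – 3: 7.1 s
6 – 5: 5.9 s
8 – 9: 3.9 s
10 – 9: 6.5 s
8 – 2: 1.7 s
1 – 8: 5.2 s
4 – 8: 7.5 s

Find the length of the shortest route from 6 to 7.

13.4 s

Running Dijkstra from 6:
6: 0
3: 3.1  (via 6)
4: 4.3  (via 3)
10: 4.8  (via 3)
1: 4.9  (via 6)
9: 5.8  (via 1)
5: 5.9  (via 6)
8: 6.4  (via 10)
2: 8.1  (via 8)
11: 10.6  (via 4)
7: 13.4  (via 9)
Shortest route: 6–1–9–7 = 13.4 s.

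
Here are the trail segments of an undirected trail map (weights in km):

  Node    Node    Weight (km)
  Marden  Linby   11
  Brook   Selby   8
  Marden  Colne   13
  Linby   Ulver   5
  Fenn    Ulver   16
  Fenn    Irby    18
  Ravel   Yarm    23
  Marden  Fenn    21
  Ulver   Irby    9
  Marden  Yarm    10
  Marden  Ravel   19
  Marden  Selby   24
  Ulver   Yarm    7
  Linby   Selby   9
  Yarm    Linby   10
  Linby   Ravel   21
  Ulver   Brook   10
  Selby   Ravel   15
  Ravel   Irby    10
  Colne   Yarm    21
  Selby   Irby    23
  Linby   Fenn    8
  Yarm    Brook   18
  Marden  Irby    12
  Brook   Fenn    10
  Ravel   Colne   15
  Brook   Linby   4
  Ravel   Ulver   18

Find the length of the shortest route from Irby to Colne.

25 km

Compare a few routes:
Irby–Ravel–Colne: 10+15 = 25
Irby–Ulver–Yarm–Colne: 9+7+21 = 37
Cheapest is Irby–Ravel–Colne at 25 km.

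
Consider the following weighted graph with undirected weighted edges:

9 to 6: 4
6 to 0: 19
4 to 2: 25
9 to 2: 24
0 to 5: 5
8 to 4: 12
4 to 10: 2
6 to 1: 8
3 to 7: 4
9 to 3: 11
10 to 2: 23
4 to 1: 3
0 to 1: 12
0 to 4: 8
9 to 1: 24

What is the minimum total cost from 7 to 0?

38

Shortest distances from 7:
7: 0
3: 4  (via 7)
9: 15  (via 3)
6: 19  (via 9)
1: 27  (via 6)
4: 30  (via 1)
10: 32  (via 4)
0: 38  (via 6)
Shortest route: 7–3–9–6–0 = 38.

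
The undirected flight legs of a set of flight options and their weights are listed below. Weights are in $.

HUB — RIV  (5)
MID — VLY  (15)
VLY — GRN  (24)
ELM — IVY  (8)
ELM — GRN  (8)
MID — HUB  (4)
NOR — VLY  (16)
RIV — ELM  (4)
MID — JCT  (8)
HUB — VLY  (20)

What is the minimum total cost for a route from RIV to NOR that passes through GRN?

$52

Shortest RIV→GRN: RIV–ELM–GRN = 12
Best GRN to NOR: GRN–VLY–NOR costing 40
Total via GRN: 12 + 40 = $52.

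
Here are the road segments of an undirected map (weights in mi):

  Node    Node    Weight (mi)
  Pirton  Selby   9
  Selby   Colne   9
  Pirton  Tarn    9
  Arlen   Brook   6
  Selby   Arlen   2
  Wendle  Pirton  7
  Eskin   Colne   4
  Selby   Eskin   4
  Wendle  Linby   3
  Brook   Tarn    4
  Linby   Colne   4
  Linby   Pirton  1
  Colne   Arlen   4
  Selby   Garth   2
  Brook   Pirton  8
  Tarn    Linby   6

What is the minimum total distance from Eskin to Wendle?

11 mi

Settle nodes by increasing distance from Eskin:
Eskin: 0
Colne: 4  (via Eskin)
Selby: 4  (via Eskin)
Garth: 6  (via Selby)
Arlen: 6  (via Selby)
Linby: 8  (via Colne)
Pirton: 9  (via Linby)
Wendle: 11  (via Linby)
Shortest route: Eskin → Colne → Linby → Wendle = 11 mi.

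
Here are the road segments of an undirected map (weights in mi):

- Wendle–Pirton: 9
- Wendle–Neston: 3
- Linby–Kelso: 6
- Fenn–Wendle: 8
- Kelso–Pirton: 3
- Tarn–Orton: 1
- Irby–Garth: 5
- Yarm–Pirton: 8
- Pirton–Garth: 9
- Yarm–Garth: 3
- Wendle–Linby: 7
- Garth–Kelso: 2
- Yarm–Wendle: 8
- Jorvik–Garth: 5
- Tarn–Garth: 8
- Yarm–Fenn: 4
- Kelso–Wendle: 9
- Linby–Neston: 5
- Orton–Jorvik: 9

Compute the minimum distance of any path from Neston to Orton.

22 mi

Shortest distances from Neston:
Neston: 0
Wendle: 3  (via Neston)
Linby: 5  (via Neston)
Fenn: 11  (via Wendle)
Kelso: 11  (via Linby)
Yarm: 11  (via Wendle)
Pirton: 12  (via Wendle)
Garth: 13  (via Kelso)
Jorvik: 18  (via Garth)
Irby: 18  (via Garth)
Tarn: 21  (via Garth)
Orton: 22  (via Tarn)
Shortest route: Neston → Linby → Kelso → Garth → Tarn → Orton = 22 mi.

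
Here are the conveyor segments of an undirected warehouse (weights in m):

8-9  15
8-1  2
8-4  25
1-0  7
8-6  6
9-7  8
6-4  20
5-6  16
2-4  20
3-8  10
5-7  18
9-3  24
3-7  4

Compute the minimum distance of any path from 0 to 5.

Enumerating some paths:
0–1–8–9–7–5: 7+2+15+8+18 = 50
0–1–8–3–7–5: 7+2+10+4+18 = 41
0–1–8–6–5: 7+2+6+16 = 31
Cheapest is 0–1–8–6–5 at 31 m.

31 m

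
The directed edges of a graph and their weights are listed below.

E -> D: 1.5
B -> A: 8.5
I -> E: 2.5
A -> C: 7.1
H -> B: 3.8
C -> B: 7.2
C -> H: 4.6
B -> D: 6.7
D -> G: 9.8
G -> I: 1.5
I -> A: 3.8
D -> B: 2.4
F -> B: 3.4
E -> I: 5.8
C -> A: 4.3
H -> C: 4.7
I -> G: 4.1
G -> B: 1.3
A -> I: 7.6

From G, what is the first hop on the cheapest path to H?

I

Compare a few routes:
G–B–A–C–H: 1.3+8.5+7.1+4.6 = 21.5
G–I–A–C–H: 1.5+3.8+7.1+4.6 = 17
The minimum is 17 via G–I–A–C–H.
So from G the first move is to I.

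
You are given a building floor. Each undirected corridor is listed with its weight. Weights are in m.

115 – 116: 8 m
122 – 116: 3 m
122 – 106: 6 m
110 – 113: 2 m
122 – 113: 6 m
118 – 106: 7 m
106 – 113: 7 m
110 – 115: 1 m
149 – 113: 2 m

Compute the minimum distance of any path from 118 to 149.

Compare a few routes:
118 → 106 → 122 → 113 → 149: 7+6+6+2 = 21
118 → 106 → 113 → 149: 7+7+2 = 16
Cheapest is 118 → 106 → 113 → 149 at 16 m.

16 m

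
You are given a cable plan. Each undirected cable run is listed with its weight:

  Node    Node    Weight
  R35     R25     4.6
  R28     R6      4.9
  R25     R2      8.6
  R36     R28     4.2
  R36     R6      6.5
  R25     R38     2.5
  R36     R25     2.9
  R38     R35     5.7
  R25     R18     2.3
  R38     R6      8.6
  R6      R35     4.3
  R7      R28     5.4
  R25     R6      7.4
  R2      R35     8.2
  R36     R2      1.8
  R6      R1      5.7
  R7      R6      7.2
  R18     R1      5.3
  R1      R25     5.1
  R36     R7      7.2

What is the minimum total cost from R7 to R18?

12.4

Enumerating some paths:
R7–R36–R25–R18: 7.2+2.9+2.3 = 12.4
R7–R28–R36–R25–R18: 5.4+4.2+2.9+2.3 = 14.8
Cheapest is R7–R36–R25–R18 at 12.4.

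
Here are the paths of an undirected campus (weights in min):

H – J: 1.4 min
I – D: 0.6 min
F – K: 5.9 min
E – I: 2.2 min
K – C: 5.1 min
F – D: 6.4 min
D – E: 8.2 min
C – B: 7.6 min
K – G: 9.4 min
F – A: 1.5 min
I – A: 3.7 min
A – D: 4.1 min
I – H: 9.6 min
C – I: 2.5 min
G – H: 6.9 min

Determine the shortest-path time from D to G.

Enumerating some paths:
D - I - C - K - G: 0.6+2.5+5.1+9.4 = 17.6
D - I - H - G: 0.6+9.6+6.9 = 17.1
Cheapest is D - I - H - G at 17.1 min.

17.1 min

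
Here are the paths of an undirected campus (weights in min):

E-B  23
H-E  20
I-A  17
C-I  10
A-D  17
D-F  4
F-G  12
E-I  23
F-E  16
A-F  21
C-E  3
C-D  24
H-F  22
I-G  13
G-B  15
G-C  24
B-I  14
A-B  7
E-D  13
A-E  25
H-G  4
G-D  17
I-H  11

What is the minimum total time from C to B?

24 min

Running Dijkstra from C:
C: 0
E: 3  (via C)
I: 10  (via C)
D: 16  (via E)
F: 19  (via E)
H: 21  (via I)
G: 23  (via I)
B: 24  (via I)
Shortest route: C–I–B = 24 min.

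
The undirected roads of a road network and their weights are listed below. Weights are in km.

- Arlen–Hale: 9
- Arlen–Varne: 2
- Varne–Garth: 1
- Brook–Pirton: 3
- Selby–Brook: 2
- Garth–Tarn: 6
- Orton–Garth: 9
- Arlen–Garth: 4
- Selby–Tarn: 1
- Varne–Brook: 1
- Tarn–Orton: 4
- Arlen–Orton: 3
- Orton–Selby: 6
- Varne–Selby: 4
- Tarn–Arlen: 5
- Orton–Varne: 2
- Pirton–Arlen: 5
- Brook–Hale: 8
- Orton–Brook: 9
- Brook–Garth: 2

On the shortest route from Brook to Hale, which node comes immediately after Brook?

Hale

Compare a few routes:
Brook → Varne → Garth → Arlen → Hale: 1+1+4+9 = 15
Brook → Varne → Arlen → Hale: 1+2+9 = 12
Brook → Hale: 8 = 8
Brook → Garth → Varne → Arlen → Hale: 2+1+2+9 = 14
Cheapest is Brook → Hale at 8 km.
So from Brook the first move is to Hale.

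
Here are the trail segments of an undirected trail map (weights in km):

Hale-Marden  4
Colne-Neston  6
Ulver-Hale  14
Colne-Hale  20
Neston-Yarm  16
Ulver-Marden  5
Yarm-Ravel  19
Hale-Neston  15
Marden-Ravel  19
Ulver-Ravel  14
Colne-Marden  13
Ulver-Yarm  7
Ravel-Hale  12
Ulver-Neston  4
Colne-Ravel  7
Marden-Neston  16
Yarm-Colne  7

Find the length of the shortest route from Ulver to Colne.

Enumerating some paths:
Ulver → Neston → Colne: 4+6 = 10
Ulver → Yarm → Colne: 7+7 = 14
Cheapest is Ulver → Neston → Colne at 10 km.

10 km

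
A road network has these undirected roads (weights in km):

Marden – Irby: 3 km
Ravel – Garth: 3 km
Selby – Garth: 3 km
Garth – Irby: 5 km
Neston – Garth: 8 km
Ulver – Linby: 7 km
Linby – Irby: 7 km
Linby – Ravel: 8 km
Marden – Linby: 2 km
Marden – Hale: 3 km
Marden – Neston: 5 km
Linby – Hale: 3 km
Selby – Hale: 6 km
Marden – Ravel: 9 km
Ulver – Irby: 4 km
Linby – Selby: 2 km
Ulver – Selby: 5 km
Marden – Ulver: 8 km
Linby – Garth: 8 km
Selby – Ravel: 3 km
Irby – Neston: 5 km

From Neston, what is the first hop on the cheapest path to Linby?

Compare a few routes:
Neston–Marden–Linby: 5+2 = 7
Neston–Irby–Marden–Linby: 5+3+2 = 10
The minimum is 7 km via Neston–Marden–Linby.
So from Neston the first move is to Marden.

Marden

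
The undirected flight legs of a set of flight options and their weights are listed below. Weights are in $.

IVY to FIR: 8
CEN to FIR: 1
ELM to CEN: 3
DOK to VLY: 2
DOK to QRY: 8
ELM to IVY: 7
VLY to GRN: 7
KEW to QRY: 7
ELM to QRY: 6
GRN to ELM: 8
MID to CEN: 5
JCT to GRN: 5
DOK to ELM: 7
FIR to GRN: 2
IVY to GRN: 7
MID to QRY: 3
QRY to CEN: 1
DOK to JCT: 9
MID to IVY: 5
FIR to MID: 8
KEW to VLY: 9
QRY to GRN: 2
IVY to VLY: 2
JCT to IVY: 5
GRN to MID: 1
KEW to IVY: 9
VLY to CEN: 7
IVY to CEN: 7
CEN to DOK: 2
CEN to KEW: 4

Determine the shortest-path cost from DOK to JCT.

$9

Running Dijkstra from DOK:
DOK: 0
CEN: 2  (via DOK)
VLY: 2  (via DOK)
QRY: 3  (via CEN)
FIR: 3  (via CEN)
IVY: 4  (via VLY)
ELM: 5  (via CEN)
GRN: 5  (via QRY)
MID: 6  (via QRY)
KEW: 6  (via CEN)
JCT: 9  (via DOK)
Shortest route: DOK–JCT = $9.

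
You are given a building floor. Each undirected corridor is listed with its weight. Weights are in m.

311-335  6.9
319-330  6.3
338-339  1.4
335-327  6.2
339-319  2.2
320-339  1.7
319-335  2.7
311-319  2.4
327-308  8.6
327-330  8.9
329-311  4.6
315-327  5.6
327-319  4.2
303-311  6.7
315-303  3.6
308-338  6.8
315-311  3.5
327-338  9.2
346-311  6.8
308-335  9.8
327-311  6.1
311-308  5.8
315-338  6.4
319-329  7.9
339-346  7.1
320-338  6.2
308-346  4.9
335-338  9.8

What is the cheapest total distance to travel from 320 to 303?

Compare a few routes:
320 - 339 - 319 - 311 - 303: 1.7+2.2+2.4+6.7 = 13
320 - 339 - 338 - 315 - 303: 1.7+1.4+6.4+3.6 = 13.1
320 - 339 - 319 - 311 - 315 - 303: 1.7+2.2+2.4+3.5+3.6 = 13.4
Cheapest is 320 - 339 - 319 - 311 - 303 at 13 m.

13 m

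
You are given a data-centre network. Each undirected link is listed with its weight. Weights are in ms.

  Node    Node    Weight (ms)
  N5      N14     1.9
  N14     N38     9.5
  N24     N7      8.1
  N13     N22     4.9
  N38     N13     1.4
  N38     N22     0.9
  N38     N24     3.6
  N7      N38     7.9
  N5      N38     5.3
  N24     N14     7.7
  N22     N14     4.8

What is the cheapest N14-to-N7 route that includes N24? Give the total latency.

Best N14 to N24: N14–N24 costing 7.7
Shortest N24→N7: N24–N7 = 8.1
Total via N24: 7.7 + 8.1 = 15.8 ms.

15.8 ms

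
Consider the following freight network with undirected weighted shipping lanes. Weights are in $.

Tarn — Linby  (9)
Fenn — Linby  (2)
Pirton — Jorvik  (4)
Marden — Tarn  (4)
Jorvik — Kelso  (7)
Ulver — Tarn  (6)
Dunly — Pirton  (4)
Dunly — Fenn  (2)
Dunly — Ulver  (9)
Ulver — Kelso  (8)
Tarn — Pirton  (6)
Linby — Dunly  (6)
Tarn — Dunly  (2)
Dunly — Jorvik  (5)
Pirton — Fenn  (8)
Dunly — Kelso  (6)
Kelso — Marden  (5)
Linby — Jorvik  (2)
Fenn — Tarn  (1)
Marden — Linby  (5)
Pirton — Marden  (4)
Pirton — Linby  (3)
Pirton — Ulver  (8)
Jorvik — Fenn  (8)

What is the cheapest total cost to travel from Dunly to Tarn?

$2

Settle nodes by increasing distance from Dunly:
Dunly: 0
Fenn: 2  (via Dunly)
Tarn: 2  (via Dunly)
Shortest route: Dunly → Tarn = $2.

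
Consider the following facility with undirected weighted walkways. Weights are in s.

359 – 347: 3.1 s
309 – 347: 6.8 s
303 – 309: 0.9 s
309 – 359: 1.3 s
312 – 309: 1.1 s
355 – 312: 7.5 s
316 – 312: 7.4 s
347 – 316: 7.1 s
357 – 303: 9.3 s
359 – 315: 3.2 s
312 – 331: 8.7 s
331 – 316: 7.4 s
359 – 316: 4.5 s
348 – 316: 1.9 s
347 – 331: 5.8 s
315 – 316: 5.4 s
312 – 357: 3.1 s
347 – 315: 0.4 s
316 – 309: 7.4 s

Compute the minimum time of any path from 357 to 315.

8.7 s

Settle nodes by increasing distance from 357:
357: 0
312: 3.1  (via 357)
309: 4.2  (via 312)
303: 5.1  (via 309)
359: 5.5  (via 309)
347: 8.6  (via 359)
315: 8.7  (via 359)
Shortest route: 357 → 312 → 309 → 359 → 315 = 8.7 s.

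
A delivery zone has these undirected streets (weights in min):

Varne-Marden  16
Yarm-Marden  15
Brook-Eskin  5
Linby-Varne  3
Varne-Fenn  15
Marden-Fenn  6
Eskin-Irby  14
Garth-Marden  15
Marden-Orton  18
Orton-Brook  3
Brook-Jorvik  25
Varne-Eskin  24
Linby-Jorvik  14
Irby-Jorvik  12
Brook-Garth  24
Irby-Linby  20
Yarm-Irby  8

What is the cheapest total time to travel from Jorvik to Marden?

33 min

Shortest distances from Jorvik:
Jorvik: 0
Irby: 12  (via Jorvik)
Linby: 14  (via Jorvik)
Varne: 17  (via Linby)
Yarm: 20  (via Irby)
Brook: 25  (via Jorvik)
Eskin: 26  (via Irby)
Orton: 28  (via Brook)
Fenn: 32  (via Varne)
Marden: 33  (via Varne)
Shortest route: Jorvik–Linby–Varne–Marden = 33 min.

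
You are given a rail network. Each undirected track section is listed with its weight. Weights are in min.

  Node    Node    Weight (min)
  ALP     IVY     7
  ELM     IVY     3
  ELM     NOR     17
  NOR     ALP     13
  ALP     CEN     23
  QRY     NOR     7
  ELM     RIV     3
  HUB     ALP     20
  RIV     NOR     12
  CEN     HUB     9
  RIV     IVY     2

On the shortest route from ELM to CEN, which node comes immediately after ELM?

Candidate routes:
ELM–IVY–ALP–CEN: 3+7+23 = 33
ELM–RIV–IVY–ALP–CEN: 3+2+7+23 = 35
Cheapest is ELM–IVY–ALP–CEN at 33 min.
So from ELM the first move is to IVY.

IVY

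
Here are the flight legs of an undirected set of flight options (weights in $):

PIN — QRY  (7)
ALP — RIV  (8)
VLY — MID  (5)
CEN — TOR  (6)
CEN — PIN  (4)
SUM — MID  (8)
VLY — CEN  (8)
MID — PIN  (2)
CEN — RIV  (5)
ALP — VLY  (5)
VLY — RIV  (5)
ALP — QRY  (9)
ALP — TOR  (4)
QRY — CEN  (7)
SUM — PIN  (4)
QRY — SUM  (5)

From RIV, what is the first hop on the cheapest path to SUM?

CEN

Candidate routes:
RIV → CEN → PIN → SUM: 5+4+4 = 13
RIV → VLY → MID → PIN → SUM: 5+5+2+4 = 16
Cheapest is RIV → CEN → PIN → SUM at $13.
So from RIV the first move is to CEN.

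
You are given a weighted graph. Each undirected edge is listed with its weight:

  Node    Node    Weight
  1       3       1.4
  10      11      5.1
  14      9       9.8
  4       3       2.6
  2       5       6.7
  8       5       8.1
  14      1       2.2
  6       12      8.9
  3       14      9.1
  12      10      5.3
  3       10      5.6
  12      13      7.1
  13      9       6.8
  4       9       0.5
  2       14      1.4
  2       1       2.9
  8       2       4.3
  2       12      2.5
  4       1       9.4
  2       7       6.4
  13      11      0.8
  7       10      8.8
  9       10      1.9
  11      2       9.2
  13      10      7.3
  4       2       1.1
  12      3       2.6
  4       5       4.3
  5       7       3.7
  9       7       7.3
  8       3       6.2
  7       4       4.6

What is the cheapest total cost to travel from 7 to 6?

17.1

Running Dijkstra from 7:
7: 0
5: 3.7  (via 7)
4: 4.6  (via 7)
9: 5.1  (via 4)
2: 5.7  (via 4)
10: 7  (via 9)
14: 7.1  (via 2)
3: 7.2  (via 4)
12: 8.2  (via 2)
1: 8.6  (via 2)
8: 10  (via 2)
13: 11.9  (via 9)
11: 12.1  (via 10)
6: 17.1  (via 12)
Shortest route: 7 → 4 → 2 → 12 → 6 = 17.1.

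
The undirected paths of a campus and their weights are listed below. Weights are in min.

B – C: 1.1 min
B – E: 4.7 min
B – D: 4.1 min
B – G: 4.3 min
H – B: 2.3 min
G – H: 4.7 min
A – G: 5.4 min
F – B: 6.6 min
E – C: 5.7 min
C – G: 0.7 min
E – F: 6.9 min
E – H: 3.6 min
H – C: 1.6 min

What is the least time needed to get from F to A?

13.8 min

Candidate routes:
F → B → G → A: 6.6+4.3+5.4 = 16.3
F → B → C → G → A: 6.6+1.1+0.7+5.4 = 13.8
F → B → H → C → G → A: 6.6+2.3+1.6+0.7+5.4 = 16.6
Cheapest is F → B → C → G → A at 13.8 min.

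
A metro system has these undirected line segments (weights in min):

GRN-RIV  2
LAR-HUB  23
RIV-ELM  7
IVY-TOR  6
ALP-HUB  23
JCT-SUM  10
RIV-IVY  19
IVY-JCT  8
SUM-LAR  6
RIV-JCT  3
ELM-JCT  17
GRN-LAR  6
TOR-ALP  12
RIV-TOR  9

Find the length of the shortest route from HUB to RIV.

Compare a few routes:
HUB–LAR–GRN–RIV: 23+6+2 = 31
HUB–LAR–SUM–JCT–RIV: 23+6+10+3 = 42
The minimum is 31 min via HUB–LAR–GRN–RIV.

31 min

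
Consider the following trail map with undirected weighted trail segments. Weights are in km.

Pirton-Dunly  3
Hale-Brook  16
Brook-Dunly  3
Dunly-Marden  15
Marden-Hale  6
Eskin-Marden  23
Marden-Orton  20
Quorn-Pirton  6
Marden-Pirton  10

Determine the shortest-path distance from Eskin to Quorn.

Running Dijkstra from Eskin:
Eskin: 0
Marden: 23  (via Eskin)
Hale: 29  (via Marden)
Pirton: 33  (via Marden)
Dunly: 36  (via Pirton)
Quorn: 39  (via Pirton)
Shortest route: Eskin–Marden–Pirton–Quorn = 39 km.

39 km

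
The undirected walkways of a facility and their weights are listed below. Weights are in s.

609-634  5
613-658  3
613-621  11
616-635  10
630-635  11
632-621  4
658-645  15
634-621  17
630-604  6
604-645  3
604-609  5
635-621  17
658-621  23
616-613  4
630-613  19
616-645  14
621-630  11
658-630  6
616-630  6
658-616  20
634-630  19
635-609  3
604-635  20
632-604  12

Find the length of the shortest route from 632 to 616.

19 s

Enumerating some paths:
632–604–630–616: 12+6+6 = 24
632–621–630–616: 4+11+6 = 21
632–621–613–616: 4+11+4 = 19
Cheapest is 632–621–613–616 at 19 s.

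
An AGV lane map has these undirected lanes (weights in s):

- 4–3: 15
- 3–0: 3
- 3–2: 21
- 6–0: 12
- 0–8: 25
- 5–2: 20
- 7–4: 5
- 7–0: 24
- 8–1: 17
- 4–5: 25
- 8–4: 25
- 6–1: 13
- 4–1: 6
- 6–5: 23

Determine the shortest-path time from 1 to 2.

Shortest distances from 1:
1: 0
4: 6  (via 1)
7: 11  (via 4)
6: 13  (via 1)
8: 17  (via 1)
3: 21  (via 4)
0: 24  (via 3)
5: 31  (via 4)
2: 42  (via 3)
Shortest route: 1 → 4 → 3 → 2 = 42 s.

42 s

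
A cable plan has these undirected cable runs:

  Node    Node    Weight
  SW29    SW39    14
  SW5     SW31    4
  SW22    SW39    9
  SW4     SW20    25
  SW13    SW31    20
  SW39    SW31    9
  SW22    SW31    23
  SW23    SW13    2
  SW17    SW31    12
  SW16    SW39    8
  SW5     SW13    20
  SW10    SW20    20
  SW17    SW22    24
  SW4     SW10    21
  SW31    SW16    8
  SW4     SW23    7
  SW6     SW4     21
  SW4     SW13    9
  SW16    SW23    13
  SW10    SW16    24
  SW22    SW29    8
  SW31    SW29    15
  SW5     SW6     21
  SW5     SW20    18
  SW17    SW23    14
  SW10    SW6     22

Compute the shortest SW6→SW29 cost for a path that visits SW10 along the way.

Shortest SW6→SW10: SW6–SW10 = 22
Best SW10 to SW29: SW10–SW16–SW39–SW29 costing 46
Total via SW10: 22 + 46 = 68.

68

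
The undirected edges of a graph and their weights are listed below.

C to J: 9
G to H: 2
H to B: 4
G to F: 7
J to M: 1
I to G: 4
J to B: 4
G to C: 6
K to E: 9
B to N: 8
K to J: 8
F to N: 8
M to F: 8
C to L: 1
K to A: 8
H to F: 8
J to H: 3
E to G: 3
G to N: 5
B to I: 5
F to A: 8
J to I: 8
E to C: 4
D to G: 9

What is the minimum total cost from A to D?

24

Settle nodes by increasing distance from A:
A: 0
F: 8  (via A)
K: 8  (via A)
G: 15  (via F)
H: 16  (via F)
J: 16  (via K)
M: 16  (via F)
N: 16  (via F)
E: 17  (via K)
I: 19  (via G)
B: 20  (via H)
C: 21  (via G)
L: 22  (via C)
D: 24  (via G)
Shortest route: A–F–G–D = 24.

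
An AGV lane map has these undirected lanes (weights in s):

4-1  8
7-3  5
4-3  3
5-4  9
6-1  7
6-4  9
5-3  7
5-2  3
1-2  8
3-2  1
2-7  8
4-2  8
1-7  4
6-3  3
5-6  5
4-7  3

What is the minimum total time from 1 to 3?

9 s

Enumerating some paths:
1 → 6 → 3: 7+3 = 10
1 → 7 → 4 → 3: 4+3+3 = 10
1 → 7 → 3: 4+5 = 9
Cheapest is 1 → 7 → 3 at 9 s.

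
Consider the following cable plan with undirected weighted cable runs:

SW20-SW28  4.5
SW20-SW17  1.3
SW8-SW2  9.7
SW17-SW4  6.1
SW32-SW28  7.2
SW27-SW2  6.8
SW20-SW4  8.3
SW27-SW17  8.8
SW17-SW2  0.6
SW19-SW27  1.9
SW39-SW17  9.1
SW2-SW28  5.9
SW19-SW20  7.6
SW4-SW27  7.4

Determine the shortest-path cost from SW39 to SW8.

Enumerating some paths:
SW39–SW17–SW27–SW2–SW8: 9.1+8.8+6.8+9.7 = 34.4
SW39–SW17–SW20–SW19–SW27–SW2–SW8: 9.1+1.3+7.6+1.9+6.8+9.7 = 36.4
SW39–SW17–SW2–SW8: 9.1+0.6+9.7 = 19.4
SW39–SW17–SW20–SW28–SW2–SW8: 9.1+1.3+4.5+5.9+9.7 = 30.5
Cheapest is SW39–SW17–SW2–SW8 at 19.4.

19.4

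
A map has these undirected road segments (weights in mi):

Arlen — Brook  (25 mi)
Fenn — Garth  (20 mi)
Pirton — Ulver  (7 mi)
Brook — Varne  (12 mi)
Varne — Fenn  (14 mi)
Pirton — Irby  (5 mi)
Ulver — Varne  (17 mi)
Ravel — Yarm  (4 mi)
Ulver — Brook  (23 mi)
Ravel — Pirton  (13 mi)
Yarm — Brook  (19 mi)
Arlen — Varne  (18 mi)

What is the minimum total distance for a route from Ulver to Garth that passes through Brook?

69 mi

Best Ulver to Brook: Ulver → Brook costing 23
Best Brook to Garth: Brook → Varne → Fenn → Garth costing 46
Total via Brook: 23 + 46 = 69 mi.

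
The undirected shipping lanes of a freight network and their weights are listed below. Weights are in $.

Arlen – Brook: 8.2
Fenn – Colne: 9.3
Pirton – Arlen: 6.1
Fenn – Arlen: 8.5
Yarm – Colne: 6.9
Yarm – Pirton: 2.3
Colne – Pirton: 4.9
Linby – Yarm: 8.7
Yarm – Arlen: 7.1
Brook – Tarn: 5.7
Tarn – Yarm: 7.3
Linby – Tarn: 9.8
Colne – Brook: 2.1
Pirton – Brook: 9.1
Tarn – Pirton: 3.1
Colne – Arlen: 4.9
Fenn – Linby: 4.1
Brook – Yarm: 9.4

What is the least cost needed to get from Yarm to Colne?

$6.9

Compare a few routes:
Yarm–Arlen–Colne: 7.1+4.9 = 12
Yarm–Colne: 6.9 = 6.9
Yarm–Brook–Colne: 9.4+2.1 = 11.5
Yarm–Pirton–Colne: 2.3+4.9 = 7.2
The minimum is $6.9 via Yarm–Colne.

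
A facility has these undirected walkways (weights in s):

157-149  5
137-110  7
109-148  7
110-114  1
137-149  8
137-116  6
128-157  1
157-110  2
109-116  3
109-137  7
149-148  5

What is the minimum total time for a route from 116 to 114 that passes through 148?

Best 116 to 148: 116–109–148 costing 10
Best 148 to 114: 148–149–157–110–114 costing 13
Total via 148: 10 + 13 = 23 s.

23 s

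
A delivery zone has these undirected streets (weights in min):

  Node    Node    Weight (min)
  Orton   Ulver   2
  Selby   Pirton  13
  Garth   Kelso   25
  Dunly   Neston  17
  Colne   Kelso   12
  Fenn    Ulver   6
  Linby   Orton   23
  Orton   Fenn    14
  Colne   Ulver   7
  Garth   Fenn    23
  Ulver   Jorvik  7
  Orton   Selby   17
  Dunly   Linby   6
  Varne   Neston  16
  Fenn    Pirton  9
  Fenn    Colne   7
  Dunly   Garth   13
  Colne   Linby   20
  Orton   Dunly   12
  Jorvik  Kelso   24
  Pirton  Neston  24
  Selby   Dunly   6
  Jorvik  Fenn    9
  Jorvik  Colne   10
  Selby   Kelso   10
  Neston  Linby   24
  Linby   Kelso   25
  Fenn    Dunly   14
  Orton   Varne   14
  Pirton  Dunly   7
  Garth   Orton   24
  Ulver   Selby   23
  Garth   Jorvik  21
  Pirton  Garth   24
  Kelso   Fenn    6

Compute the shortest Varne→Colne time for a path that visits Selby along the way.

53 min

Best Varne to Selby: Varne–Orton–Selby costing 31
Best Selby to Colne: Selby–Kelso–Colne costing 22
Total via Selby: 31 + 22 = 53 min.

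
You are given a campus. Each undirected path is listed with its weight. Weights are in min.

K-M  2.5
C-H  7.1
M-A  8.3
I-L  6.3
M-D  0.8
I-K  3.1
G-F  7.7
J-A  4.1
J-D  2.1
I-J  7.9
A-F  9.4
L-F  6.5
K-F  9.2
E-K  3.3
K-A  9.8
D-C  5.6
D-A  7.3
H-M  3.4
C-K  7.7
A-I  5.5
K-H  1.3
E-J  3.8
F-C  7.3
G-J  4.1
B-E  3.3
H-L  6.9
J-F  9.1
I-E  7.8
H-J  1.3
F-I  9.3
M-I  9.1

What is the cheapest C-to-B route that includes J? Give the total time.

14.8 min

Shortest C→J: C → D → J = 7.7
Best J to B: J → E → B costing 7.1
Total via J: 7.7 + 7.1 = 14.8 min.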